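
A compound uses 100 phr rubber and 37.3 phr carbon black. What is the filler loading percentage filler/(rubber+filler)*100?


Filler % = filler / (rubber + filler) * 100
= 37.3 / (100 + 37.3) * 100
= 37.3 / 137.3 * 100
= 27.17%

27.17%


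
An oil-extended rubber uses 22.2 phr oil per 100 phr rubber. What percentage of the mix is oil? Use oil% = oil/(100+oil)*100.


Oil % = oil / (100 + oil) * 100
= 22.2 / (100 + 22.2) * 100
= 22.2 / 122.2 * 100
= 18.17%

18.17%


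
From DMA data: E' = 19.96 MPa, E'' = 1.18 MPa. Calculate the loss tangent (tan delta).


tan delta = E'' / E'
= 1.18 / 19.96
= 0.0591

tan delta = 0.0591


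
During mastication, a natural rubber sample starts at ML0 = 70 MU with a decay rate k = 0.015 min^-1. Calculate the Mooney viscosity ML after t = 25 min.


ML = ML0 * exp(-k * t)
ML = 70 * exp(-0.015 * 25)
ML = 70 * 0.6873
ML = 48.11 MU

48.11 MU


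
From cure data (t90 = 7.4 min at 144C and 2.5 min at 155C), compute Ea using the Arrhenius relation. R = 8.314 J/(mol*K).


T1 = 417.15 K, T2 = 428.15 K
1/T1 - 1/T2 = 6.1589e-05
ln(t1/t2) = ln(7.4/2.5) = 1.0852
Ea = 8.314 * 1.0852 / 6.1589e-05 = 146491.0263 J/mol
Ea = 146.49 kJ/mol

146.49 kJ/mol


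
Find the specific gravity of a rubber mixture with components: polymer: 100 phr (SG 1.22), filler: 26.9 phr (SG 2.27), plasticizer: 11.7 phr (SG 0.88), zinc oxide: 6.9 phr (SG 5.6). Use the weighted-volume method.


Sum of weights = 145.5
Volume contributions:
  polymer: 100/1.22 = 81.9672
  filler: 26.9/2.27 = 11.8502
  plasticizer: 11.7/0.88 = 13.2955
  zinc oxide: 6.9/5.6 = 1.2321
Sum of volumes = 108.3450
SG = 145.5 / 108.3450 = 1.343

SG = 1.343


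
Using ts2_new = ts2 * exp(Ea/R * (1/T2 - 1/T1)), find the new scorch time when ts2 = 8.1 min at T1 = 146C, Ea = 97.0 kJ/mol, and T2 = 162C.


Convert temperatures: T1 = 146 + 273.15 = 419.15 K, T2 = 162 + 273.15 = 435.15 K
ts2_new = 8.1 * exp(97000 / 8.314 * (1/435.15 - 1/419.15))
1/T2 - 1/T1 = -8.7723e-05
ts2_new = 2.91 min

2.91 min


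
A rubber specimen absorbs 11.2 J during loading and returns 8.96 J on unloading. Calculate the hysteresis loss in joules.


Hysteresis loss = loading - unloading
= 11.2 - 8.96
= 2.24 J

2.24 J


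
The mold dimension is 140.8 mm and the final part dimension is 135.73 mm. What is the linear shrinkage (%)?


Shrinkage = (mold - part) / mold * 100
= (140.8 - 135.73) / 140.8 * 100
= 5.07 / 140.8 * 100
= 3.6%

3.6%


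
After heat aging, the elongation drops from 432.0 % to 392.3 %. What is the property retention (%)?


Retention = aged / original * 100
= 392.3 / 432.0 * 100
= 90.8%

90.8%


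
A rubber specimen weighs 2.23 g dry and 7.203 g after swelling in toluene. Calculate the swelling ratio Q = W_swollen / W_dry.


Q = W_swollen / W_dry
Q = 7.203 / 2.23
Q = 3.23

Q = 3.23


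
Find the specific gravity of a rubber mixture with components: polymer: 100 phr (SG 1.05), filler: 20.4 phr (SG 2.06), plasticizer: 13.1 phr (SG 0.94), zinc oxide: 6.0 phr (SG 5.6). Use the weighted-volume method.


Sum of weights = 139.5
Volume contributions:
  polymer: 100/1.05 = 95.2381
  filler: 20.4/2.06 = 9.9029
  plasticizer: 13.1/0.94 = 13.9362
  zinc oxide: 6.0/5.6 = 1.0714
Sum of volumes = 120.1486
SG = 139.5 / 120.1486 = 1.161

SG = 1.161


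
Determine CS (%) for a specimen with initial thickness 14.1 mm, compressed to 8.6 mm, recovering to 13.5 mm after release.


CS = (t0 - recovered) / (t0 - ts) * 100
= (14.1 - 13.5) / (14.1 - 8.6) * 100
= 0.6 / 5.5 * 100
= 10.9%

10.9%


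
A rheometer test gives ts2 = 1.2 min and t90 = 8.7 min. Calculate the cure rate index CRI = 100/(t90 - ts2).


CRI = 100 / (t90 - ts2)
= 100 / (8.7 - 1.2)
= 100 / 7.5
= 13.33 min^-1

13.33 min^-1


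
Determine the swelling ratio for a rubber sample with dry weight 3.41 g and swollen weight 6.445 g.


Q = W_swollen / W_dry
Q = 6.445 / 3.41
Q = 1.89

Q = 1.89


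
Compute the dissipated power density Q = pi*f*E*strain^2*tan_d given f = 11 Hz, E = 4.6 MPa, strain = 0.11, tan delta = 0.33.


Q = pi * f * E * strain^2 * tan_d
= pi * 11 * 4.6 * 0.11^2 * 0.33
= pi * 11 * 4.6 * 0.0121 * 0.33
= 0.6347

Q = 0.6347


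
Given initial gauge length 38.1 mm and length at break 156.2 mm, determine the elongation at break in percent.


Elongation = (Lf - L0) / L0 * 100
= (156.2 - 38.1) / 38.1 * 100
= 118.1 / 38.1 * 100
= 310.0%

310.0%


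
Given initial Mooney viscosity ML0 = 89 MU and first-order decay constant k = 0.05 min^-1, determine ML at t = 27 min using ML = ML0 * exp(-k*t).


ML = ML0 * exp(-k * t)
ML = 89 * exp(-0.05 * 27)
ML = 89 * 0.2592
ML = 23.07 MU

23.07 MU


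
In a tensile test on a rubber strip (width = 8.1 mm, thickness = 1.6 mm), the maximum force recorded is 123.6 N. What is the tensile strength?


Area = width * thickness = 8.1 * 1.6 = 12.96 mm^2
TS = force / area = 123.6 / 12.96 = 9.54 MPa

9.54 MPa


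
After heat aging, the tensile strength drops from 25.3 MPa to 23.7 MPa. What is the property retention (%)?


Retention = aged / original * 100
= 23.7 / 25.3 * 100
= 93.7%

93.7%


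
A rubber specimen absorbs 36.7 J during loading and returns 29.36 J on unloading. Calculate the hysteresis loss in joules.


Hysteresis loss = loading - unloading
= 36.7 - 29.36
= 7.34 J

7.34 J


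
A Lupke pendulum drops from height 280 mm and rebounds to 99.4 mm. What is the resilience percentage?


Resilience = h_rebound / h_drop * 100
= 99.4 / 280 * 100
= 35.5%

35.5%


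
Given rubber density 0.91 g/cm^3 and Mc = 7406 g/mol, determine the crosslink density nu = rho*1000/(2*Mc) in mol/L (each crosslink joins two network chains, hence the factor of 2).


nu = rho * 1000 / (2 * Mc)
nu = 0.91 * 1000 / (2 * 7406)
nu = 910.0 / 14812
nu = 0.0614 mol/L

0.0614 mol/L


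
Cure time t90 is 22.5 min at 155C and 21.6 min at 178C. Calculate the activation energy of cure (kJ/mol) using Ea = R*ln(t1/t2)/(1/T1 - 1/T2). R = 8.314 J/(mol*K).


T1 = 428.15 K, T2 = 451.15 K
1/T1 - 1/T2 = 1.1907e-04
ln(t1/t2) = ln(22.5/21.6) = 0.0408
Ea = 8.314 * 0.0408 / 1.1907e-04 = 2850.3180 J/mol
Ea = 2.85 kJ/mol

2.85 kJ/mol


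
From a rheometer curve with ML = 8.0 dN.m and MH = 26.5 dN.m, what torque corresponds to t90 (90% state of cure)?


M90 = ML + 0.9 * (MH - ML)
M90 = 8.0 + 0.9 * (26.5 - 8.0)
M90 = 8.0 + 0.9 * 18.5
M90 = 24.65 dN.m

24.65 dN.m


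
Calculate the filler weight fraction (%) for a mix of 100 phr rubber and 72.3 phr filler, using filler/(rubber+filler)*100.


Filler % = filler / (rubber + filler) * 100
= 72.3 / (100 + 72.3) * 100
= 72.3 / 172.3 * 100
= 41.96%

41.96%


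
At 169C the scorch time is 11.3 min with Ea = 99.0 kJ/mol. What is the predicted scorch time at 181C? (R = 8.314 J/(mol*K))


Convert temperatures: T1 = 169 + 273.15 = 442.15 K, T2 = 181 + 273.15 = 454.15 K
ts2_new = 11.3 * exp(99000 / 8.314 * (1/454.15 - 1/442.15))
1/T2 - 1/T1 = -5.9760e-05
ts2_new = 5.55 min

5.55 min


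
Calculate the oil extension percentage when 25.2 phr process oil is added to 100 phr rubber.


Oil % = oil / (100 + oil) * 100
= 25.2 / (100 + 25.2) * 100
= 25.2 / 125.2 * 100
= 20.13%

20.13%


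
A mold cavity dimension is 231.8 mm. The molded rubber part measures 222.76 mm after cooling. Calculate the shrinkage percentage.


Shrinkage = (mold - part) / mold * 100
= (231.8 - 222.76) / 231.8 * 100
= 9.04 / 231.8 * 100
= 3.9%

3.9%


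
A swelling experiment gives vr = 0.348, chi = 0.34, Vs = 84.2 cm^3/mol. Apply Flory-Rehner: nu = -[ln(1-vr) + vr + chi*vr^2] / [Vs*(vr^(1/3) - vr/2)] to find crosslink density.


ln(1 - vr) = ln(1 - 0.348) = -0.4277
Numerator = -((-0.4277) + 0.348 + 0.34 * 0.348^2) = 0.0385
Denominator = 84.2 * (0.348^(1/3) - 0.348/2) = 44.5742
nu = 0.0385 / 44.5742 = 8.6452e-04 mol/cm^3

8.6452e-04 mol/cm^3


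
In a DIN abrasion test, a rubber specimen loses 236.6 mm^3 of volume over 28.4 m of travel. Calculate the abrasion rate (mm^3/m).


Rate = volume_loss / distance
= 236.6 / 28.4
= 8.331 mm^3/m

8.331 mm^3/m


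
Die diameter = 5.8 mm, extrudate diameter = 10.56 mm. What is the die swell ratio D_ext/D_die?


Die swell ratio = D_extrudate / D_die
= 10.56 / 5.8
= 1.821

Die swell = 1.821


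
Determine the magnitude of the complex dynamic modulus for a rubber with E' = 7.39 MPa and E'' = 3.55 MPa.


|E*| = sqrt(E'^2 + E''^2)
= sqrt(7.39^2 + 3.55^2)
= sqrt(54.6121 + 12.6025)
= 8.198 MPa

8.198 MPa


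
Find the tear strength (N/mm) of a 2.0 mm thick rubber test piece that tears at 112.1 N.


Tear strength = force / thickness
= 112.1 / 2.0
= 56.05 N/mm

56.05 N/mm


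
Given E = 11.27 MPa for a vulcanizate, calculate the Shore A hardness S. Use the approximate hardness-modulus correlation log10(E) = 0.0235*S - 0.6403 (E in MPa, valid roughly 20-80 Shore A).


log10(E) = 0.0235*S - 0.6403  =>  S = (log10(E) + 0.6403) / 0.0235
log10(11.27) = 1.051924
S = (1.051924 + 0.6403) / 0.0235 = 1.692224 / 0.0235
S = 72.0

Shore A = 72.0


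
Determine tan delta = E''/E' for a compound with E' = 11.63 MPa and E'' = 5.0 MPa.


tan delta = E'' / E'
= 5.0 / 11.63
= 0.4299

tan delta = 0.4299


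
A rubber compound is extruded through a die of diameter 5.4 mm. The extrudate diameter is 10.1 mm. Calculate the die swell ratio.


Die swell ratio = D_extrudate / D_die
= 10.1 / 5.4
= 1.87

Die swell = 1.87


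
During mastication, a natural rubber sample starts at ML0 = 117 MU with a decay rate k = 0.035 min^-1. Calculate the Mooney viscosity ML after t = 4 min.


ML = ML0 * exp(-k * t)
ML = 117 * exp(-0.035 * 4)
ML = 117 * 0.8694
ML = 101.71 MU

101.71 MU


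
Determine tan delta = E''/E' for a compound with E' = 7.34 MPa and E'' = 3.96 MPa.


tan delta = E'' / E'
= 3.96 / 7.34
= 0.5395

tan delta = 0.5395


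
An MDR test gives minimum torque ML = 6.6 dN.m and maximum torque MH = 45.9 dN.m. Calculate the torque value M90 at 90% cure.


M90 = ML + 0.9 * (MH - ML)
M90 = 6.6 + 0.9 * (45.9 - 6.6)
M90 = 6.6 + 0.9 * 39.3
M90 = 41.97 dN.m

41.97 dN.m


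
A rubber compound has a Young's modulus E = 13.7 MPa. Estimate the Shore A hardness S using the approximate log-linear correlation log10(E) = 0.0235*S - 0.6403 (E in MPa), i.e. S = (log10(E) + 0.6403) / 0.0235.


log10(E) = 0.0235*S - 0.6403  =>  S = (log10(E) + 0.6403) / 0.0235
log10(13.7) = 1.136721
S = (1.136721 + 0.6403) / 0.0235 = 1.777021 / 0.0235
S = 75.6

Shore A = 75.6


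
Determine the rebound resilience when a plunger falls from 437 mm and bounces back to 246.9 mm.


Resilience = h_rebound / h_drop * 100
= 246.9 / 437 * 100
= 56.5%

56.5%


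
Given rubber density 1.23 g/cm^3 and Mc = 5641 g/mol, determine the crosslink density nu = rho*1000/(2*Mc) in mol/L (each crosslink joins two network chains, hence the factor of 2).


nu = rho * 1000 / (2 * Mc)
nu = 1.23 * 1000 / (2 * 5641)
nu = 1230.0 / 11282
nu = 0.1090 mol/L

0.1090 mol/L


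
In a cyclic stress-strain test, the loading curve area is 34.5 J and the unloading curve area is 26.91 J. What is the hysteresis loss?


Hysteresis loss = loading - unloading
= 34.5 - 26.91
= 7.59 J

7.59 J


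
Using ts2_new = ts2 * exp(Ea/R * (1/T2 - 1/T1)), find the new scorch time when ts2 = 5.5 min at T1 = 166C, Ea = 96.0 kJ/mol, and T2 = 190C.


Convert temperatures: T1 = 166 + 273.15 = 439.15 K, T2 = 190 + 273.15 = 463.15 K
ts2_new = 5.5 * exp(96000 / 8.314 * (1/463.15 - 1/439.15))
1/T2 - 1/T1 = -1.1800e-04
ts2_new = 1.41 min

1.41 min


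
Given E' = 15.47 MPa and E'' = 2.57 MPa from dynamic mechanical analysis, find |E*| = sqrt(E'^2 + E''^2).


|E*| = sqrt(E'^2 + E''^2)
= sqrt(15.47^2 + 2.57^2)
= sqrt(239.3209 + 6.6049)
= 15.682 MPa

15.682 MPa


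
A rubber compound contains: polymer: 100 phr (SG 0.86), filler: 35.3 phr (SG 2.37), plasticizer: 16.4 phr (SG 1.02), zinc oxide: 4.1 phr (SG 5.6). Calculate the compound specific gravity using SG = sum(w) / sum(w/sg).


Sum of weights = 155.8
Volume contributions:
  polymer: 100/0.86 = 116.2791
  filler: 35.3/2.37 = 14.8945
  plasticizer: 16.4/1.02 = 16.0784
  zinc oxide: 4.1/5.6 = 0.7321
Sum of volumes = 147.9842
SG = 155.8 / 147.9842 = 1.053

SG = 1.053


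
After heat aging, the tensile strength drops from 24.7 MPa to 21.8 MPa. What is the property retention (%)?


Retention = aged / original * 100
= 21.8 / 24.7 * 100
= 88.3%

88.3%


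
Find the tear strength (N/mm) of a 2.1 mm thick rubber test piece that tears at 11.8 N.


Tear strength = force / thickness
= 11.8 / 2.1
= 5.62 N/mm

5.62 N/mm


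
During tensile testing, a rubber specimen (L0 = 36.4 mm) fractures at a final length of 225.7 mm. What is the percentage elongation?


Elongation = (Lf - L0) / L0 * 100
= (225.7 - 36.4) / 36.4 * 100
= 189.3 / 36.4 * 100
= 520.1%

520.1%


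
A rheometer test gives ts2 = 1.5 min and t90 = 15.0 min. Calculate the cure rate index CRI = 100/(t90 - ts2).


CRI = 100 / (t90 - ts2)
= 100 / (15.0 - 1.5)
= 100 / 13.5
= 7.41 min^-1

7.41 min^-1


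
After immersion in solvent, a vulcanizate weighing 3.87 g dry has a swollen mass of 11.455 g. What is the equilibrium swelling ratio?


Q = W_swollen / W_dry
Q = 11.455 / 3.87
Q = 2.96

Q = 2.96


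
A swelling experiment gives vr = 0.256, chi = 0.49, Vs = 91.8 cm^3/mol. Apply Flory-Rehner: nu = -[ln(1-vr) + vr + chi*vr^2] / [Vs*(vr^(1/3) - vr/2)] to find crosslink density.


ln(1 - vr) = ln(1 - 0.256) = -0.2957
Numerator = -((-0.2957) + 0.256 + 0.49 * 0.256^2) = 0.0076
Denominator = 91.8 * (0.256^(1/3) - 0.256/2) = 46.5390
nu = 0.0076 / 46.5390 = 1.6334e-04 mol/cm^3

1.6334e-04 mol/cm^3


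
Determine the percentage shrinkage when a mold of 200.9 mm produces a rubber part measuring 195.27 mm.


Shrinkage = (mold - part) / mold * 100
= (200.9 - 195.27) / 200.9 * 100
= 5.63 / 200.9 * 100
= 2.8%

2.8%


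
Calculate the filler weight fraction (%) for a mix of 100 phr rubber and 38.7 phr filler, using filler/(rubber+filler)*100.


Filler % = filler / (rubber + filler) * 100
= 38.7 / (100 + 38.7) * 100
= 38.7 / 138.7 * 100
= 27.9%

27.9%


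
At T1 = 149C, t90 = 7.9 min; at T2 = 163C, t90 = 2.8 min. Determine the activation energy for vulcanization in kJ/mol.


T1 = 422.15 K, T2 = 436.15 K
1/T1 - 1/T2 = 7.6037e-05
ln(t1/t2) = ln(7.9/2.8) = 1.0372
Ea = 8.314 * 1.0372 / 7.6037e-05 = 113413.6456 J/mol
Ea = 113.41 kJ/mol

113.41 kJ/mol


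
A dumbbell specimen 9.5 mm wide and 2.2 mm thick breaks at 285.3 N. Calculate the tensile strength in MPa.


Area = width * thickness = 9.5 * 2.2 = 20.9 mm^2
TS = force / area = 285.3 / 20.9 = 13.65 MPa

13.65 MPa


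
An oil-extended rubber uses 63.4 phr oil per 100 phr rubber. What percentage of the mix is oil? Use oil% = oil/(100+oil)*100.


Oil % = oil / (100 + oil) * 100
= 63.4 / (100 + 63.4) * 100
= 63.4 / 163.4 * 100
= 38.8%

38.8%


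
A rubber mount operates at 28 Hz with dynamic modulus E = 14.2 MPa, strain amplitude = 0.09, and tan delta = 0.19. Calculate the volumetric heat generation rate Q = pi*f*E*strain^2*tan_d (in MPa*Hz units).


Q = pi * f * E * strain^2 * tan_d
= pi * 28 * 14.2 * 0.09^2 * 0.19
= pi * 28 * 14.2 * 0.0081 * 0.19
= 1.9224

Q = 1.9224


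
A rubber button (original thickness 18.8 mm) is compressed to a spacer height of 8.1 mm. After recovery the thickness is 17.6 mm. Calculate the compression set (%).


CS = (t0 - recovered) / (t0 - ts) * 100
= (18.8 - 17.6) / (18.8 - 8.1) * 100
= 1.2 / 10.7 * 100
= 11.2%

11.2%


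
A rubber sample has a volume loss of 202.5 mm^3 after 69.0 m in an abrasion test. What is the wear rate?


Rate = volume_loss / distance
= 202.5 / 69.0
= 2.935 mm^3/m

2.935 mm^3/m


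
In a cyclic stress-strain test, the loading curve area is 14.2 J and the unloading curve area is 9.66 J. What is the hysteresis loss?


Hysteresis loss = loading - unloading
= 14.2 - 9.66
= 4.54 J

4.54 J


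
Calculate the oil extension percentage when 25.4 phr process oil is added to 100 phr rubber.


Oil % = oil / (100 + oil) * 100
= 25.4 / (100 + 25.4) * 100
= 25.4 / 125.4 * 100
= 20.26%

20.26%


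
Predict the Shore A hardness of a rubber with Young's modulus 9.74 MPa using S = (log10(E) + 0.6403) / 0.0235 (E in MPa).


log10(E) = 0.0235*S - 0.6403  =>  S = (log10(E) + 0.6403) / 0.0235
log10(9.74) = 0.988559
S = (0.988559 + 0.6403) / 0.0235 = 1.628859 / 0.0235
S = 69.3

Shore A = 69.3


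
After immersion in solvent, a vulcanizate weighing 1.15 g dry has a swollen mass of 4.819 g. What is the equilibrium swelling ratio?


Q = W_swollen / W_dry
Q = 4.819 / 1.15
Q = 4.19

Q = 4.19


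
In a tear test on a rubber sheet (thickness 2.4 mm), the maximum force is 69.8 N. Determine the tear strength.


Tear strength = force / thickness
= 69.8 / 2.4
= 29.08 N/mm

29.08 N/mm


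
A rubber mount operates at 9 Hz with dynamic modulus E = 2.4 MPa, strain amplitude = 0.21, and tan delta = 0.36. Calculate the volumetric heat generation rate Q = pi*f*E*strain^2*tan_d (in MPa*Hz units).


Q = pi * f * E * strain^2 * tan_d
= pi * 9 * 2.4 * 0.21^2 * 0.36
= pi * 9 * 2.4 * 0.0441 * 0.36
= 1.0773

Q = 1.0773


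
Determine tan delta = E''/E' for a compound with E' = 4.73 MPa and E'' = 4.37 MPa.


tan delta = E'' / E'
= 4.37 / 4.73
= 0.9239

tan delta = 0.9239


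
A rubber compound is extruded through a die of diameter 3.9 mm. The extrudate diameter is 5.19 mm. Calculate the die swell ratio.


Die swell ratio = D_extrudate / D_die
= 5.19 / 3.9
= 1.331

Die swell = 1.331


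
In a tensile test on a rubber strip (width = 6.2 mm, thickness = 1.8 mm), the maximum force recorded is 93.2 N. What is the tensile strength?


Area = width * thickness = 6.2 * 1.8 = 11.16 mm^2
TS = force / area = 93.2 / 11.16 = 8.35 MPa

8.35 MPa


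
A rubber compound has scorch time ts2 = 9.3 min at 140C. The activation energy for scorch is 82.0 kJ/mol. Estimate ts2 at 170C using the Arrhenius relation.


Convert temperatures: T1 = 140 + 273.15 = 413.15 K, T2 = 170 + 273.15 = 443.15 K
ts2_new = 9.3 * exp(82000 / 8.314 * (1/443.15 - 1/413.15))
1/T2 - 1/T1 = -1.6386e-04
ts2_new = 1.85 min

1.85 min


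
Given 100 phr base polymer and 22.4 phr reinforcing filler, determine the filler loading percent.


Filler % = filler / (rubber + filler) * 100
= 22.4 / (100 + 22.4) * 100
= 22.4 / 122.4 * 100
= 18.3%

18.3%


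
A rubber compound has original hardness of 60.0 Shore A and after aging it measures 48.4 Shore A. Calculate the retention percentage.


Retention = aged / original * 100
= 48.4 / 60.0 * 100
= 80.7%

80.7%


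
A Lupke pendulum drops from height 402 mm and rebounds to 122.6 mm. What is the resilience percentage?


Resilience = h_rebound / h_drop * 100
= 122.6 / 402 * 100
= 30.5%

30.5%


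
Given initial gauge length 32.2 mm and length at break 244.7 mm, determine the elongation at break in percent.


Elongation = (Lf - L0) / L0 * 100
= (244.7 - 32.2) / 32.2 * 100
= 212.5 / 32.2 * 100
= 659.9%

659.9%


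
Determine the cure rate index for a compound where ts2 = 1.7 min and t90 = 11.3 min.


CRI = 100 / (t90 - ts2)
= 100 / (11.3 - 1.7)
= 100 / 9.6
= 10.42 min^-1

10.42 min^-1


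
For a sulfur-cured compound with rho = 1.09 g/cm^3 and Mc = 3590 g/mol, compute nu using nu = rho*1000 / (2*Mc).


nu = rho * 1000 / (2 * Mc)
nu = 1.09 * 1000 / (2 * 3590)
nu = 1090.0 / 7180
nu = 0.1518 mol/L

0.1518 mol/L


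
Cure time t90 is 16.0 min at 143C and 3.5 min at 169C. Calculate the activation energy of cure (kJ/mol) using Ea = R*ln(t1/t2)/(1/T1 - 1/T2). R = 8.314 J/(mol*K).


T1 = 416.15 K, T2 = 442.15 K
1/T1 - 1/T2 = 1.4130e-04
ln(t1/t2) = ln(16.0/3.5) = 1.5198
Ea = 8.314 * 1.5198 / 1.4130e-04 = 89423.1574 J/mol
Ea = 89.42 kJ/mol

89.42 kJ/mol


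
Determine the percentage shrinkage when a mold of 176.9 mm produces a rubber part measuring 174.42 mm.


Shrinkage = (mold - part) / mold * 100
= (176.9 - 174.42) / 176.9 * 100
= 2.48 / 176.9 * 100
= 1.4%

1.4%


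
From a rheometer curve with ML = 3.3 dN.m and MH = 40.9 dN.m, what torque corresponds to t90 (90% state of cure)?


M90 = ML + 0.9 * (MH - ML)
M90 = 3.3 + 0.9 * (40.9 - 3.3)
M90 = 3.3 + 0.9 * 37.6
M90 = 37.14 dN.m

37.14 dN.m


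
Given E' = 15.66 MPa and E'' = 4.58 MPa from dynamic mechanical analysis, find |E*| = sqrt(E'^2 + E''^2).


|E*| = sqrt(E'^2 + E''^2)
= sqrt(15.66^2 + 4.58^2)
= sqrt(245.2356 + 20.9764)
= 16.316 MPa

16.316 MPa


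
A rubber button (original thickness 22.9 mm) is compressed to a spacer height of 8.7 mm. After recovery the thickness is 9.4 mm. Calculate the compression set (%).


CS = (t0 - recovered) / (t0 - ts) * 100
= (22.9 - 9.4) / (22.9 - 8.7) * 100
= 13.5 / 14.2 * 100
= 95.1%

95.1%


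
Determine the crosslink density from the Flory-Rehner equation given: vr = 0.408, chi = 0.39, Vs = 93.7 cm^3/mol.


ln(1 - vr) = ln(1 - 0.408) = -0.5242
Numerator = -((-0.5242) + 0.408 + 0.39 * 0.408^2) = 0.0513
Denominator = 93.7 * (0.408^(1/3) - 0.408/2) = 50.3812
nu = 0.0513 / 50.3812 = 0.0010 mol/cm^3

0.0010 mol/cm^3


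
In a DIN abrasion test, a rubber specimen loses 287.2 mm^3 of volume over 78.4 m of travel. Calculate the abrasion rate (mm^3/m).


Rate = volume_loss / distance
= 287.2 / 78.4
= 3.663 mm^3/m

3.663 mm^3/m


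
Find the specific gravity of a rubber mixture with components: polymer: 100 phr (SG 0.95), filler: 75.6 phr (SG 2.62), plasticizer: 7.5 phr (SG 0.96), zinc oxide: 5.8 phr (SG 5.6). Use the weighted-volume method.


Sum of weights = 188.9
Volume contributions:
  polymer: 100/0.95 = 105.2632
  filler: 75.6/2.62 = 28.8550
  plasticizer: 7.5/0.96 = 7.8125
  zinc oxide: 5.8/5.6 = 1.0357
Sum of volumes = 142.9663
SG = 188.9 / 142.9663 = 1.321

SG = 1.321


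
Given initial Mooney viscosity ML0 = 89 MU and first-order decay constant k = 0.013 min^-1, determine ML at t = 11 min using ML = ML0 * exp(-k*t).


ML = ML0 * exp(-k * t)
ML = 89 * exp(-0.013 * 11)
ML = 89 * 0.8668
ML = 77.14 MU

77.14 MU


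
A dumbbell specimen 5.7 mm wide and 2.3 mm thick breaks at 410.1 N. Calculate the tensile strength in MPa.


Area = width * thickness = 5.7 * 2.3 = 13.11 mm^2
TS = force / area = 410.1 / 13.11 = 31.28 MPa

31.28 MPa


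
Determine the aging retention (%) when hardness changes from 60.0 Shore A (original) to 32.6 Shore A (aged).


Retention = aged / original * 100
= 32.6 / 60.0 * 100
= 54.3%

54.3%


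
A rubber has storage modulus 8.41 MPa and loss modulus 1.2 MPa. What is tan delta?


tan delta = E'' / E'
= 1.2 / 8.41
= 0.1427

tan delta = 0.1427


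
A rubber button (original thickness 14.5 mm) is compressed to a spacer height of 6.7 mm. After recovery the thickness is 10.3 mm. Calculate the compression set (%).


CS = (t0 - recovered) / (t0 - ts) * 100
= (14.5 - 10.3) / (14.5 - 6.7) * 100
= 4.2 / 7.8 * 100
= 53.8%

53.8%


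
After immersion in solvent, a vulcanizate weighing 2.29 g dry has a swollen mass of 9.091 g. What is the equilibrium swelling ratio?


Q = W_swollen / W_dry
Q = 9.091 / 2.29
Q = 3.97

Q = 3.97


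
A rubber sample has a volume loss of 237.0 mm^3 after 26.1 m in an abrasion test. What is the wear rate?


Rate = volume_loss / distance
= 237.0 / 26.1
= 9.08 mm^3/m

9.08 mm^3/m


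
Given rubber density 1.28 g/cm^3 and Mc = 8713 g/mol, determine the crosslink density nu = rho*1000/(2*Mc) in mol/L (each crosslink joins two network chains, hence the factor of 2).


nu = rho * 1000 / (2 * Mc)
nu = 1.28 * 1000 / (2 * 8713)
nu = 1280.0 / 17426
nu = 0.0735 mol/L

0.0735 mol/L


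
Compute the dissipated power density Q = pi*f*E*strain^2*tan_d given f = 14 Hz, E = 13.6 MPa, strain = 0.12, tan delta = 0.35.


Q = pi * f * E * strain^2 * tan_d
= pi * 14 * 13.6 * 0.12^2 * 0.35
= pi * 14 * 13.6 * 0.0144 * 0.35
= 3.0147

Q = 3.0147


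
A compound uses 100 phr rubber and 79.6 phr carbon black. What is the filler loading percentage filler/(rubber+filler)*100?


Filler % = filler / (rubber + filler) * 100
= 79.6 / (100 + 79.6) * 100
= 79.6 / 179.6 * 100
= 44.32%

44.32%


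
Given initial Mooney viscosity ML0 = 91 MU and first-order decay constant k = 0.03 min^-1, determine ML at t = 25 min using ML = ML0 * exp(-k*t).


ML = ML0 * exp(-k * t)
ML = 91 * exp(-0.03 * 25)
ML = 91 * 0.4724
ML = 42.99 MU

42.99 MU


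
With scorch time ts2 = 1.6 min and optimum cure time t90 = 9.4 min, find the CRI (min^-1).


CRI = 100 / (t90 - ts2)
= 100 / (9.4 - 1.6)
= 100 / 7.8
= 12.82 min^-1

12.82 min^-1


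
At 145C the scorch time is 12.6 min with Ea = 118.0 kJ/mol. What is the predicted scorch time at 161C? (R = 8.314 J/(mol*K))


Convert temperatures: T1 = 145 + 273.15 = 418.15 K, T2 = 161 + 273.15 = 434.15 K
ts2_new = 12.6 * exp(118000 / 8.314 * (1/434.15 - 1/418.15))
1/T2 - 1/T1 = -8.8135e-05
ts2_new = 3.61 min

3.61 min


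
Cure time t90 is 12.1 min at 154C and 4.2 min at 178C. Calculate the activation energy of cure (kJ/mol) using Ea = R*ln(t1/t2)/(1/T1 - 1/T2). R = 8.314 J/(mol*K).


T1 = 427.15 K, T2 = 451.15 K
1/T1 - 1/T2 = 1.2454e-04
ln(t1/t2) = ln(12.1/4.2) = 1.0581
Ea = 8.314 * 1.0581 / 1.2454e-04 = 70637.5219 J/mol
Ea = 70.64 kJ/mol

70.64 kJ/mol


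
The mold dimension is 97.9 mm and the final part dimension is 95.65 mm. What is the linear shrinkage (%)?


Shrinkage = (mold - part) / mold * 100
= (97.9 - 95.65) / 97.9 * 100
= 2.25 / 97.9 * 100
= 2.3%

2.3%


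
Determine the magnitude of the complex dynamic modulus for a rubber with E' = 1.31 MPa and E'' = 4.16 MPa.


|E*| = sqrt(E'^2 + E''^2)
= sqrt(1.31^2 + 4.16^2)
= sqrt(1.7161 + 17.3056)
= 4.361 MPa

4.361 MPa


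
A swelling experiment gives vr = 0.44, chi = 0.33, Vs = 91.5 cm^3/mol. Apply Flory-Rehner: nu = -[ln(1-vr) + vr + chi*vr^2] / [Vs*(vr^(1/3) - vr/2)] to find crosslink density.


ln(1 - vr) = ln(1 - 0.44) = -0.5798
Numerator = -((-0.5798) + 0.44 + 0.33 * 0.44^2) = 0.0759
Denominator = 91.5 * (0.44^(1/3) - 0.44/2) = 49.4640
nu = 0.0759 / 49.4640 = 0.0015 mol/cm^3

0.0015 mol/cm^3


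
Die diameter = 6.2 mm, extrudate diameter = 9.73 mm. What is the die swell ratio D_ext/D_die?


Die swell ratio = D_extrudate / D_die
= 9.73 / 6.2
= 1.569

Die swell = 1.569


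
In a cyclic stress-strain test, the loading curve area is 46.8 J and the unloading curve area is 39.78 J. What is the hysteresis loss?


Hysteresis loss = loading - unloading
= 46.8 - 39.78
= 7.02 J

7.02 J


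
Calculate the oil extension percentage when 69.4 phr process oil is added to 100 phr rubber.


Oil % = oil / (100 + oil) * 100
= 69.4 / (100 + 69.4) * 100
= 69.4 / 169.4 * 100
= 40.97%

40.97%


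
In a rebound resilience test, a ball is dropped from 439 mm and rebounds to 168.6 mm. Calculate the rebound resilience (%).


Resilience = h_rebound / h_drop * 100
= 168.6 / 439 * 100
= 38.4%

38.4%


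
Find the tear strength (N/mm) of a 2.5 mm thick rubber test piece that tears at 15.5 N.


Tear strength = force / thickness
= 15.5 / 2.5
= 6.2 N/mm

6.2 N/mm


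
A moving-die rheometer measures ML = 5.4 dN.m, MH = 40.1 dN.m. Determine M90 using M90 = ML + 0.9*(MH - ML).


M90 = ML + 0.9 * (MH - ML)
M90 = 5.4 + 0.9 * (40.1 - 5.4)
M90 = 5.4 + 0.9 * 34.7
M90 = 36.63 dN.m

36.63 dN.m


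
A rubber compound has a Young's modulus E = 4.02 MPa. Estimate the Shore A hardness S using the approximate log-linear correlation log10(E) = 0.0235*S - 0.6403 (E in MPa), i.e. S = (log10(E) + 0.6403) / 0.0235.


log10(E) = 0.0235*S - 0.6403  =>  S = (log10(E) + 0.6403) / 0.0235
log10(4.02) = 0.604226
S = (0.604226 + 0.6403) / 0.0235 = 1.244526 / 0.0235
S = 53.0

Shore A = 53.0


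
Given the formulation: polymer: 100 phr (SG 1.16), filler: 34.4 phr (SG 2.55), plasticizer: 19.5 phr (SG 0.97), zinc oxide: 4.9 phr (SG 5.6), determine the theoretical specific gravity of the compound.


Sum of weights = 158.8
Volume contributions:
  polymer: 100/1.16 = 86.2069
  filler: 34.4/2.55 = 13.4902
  plasticizer: 19.5/0.97 = 20.1031
  zinc oxide: 4.9/5.6 = 0.8750
Sum of volumes = 120.6752
SG = 158.8 / 120.6752 = 1.316

SG = 1.316


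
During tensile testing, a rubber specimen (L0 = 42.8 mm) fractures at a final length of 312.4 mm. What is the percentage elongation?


Elongation = (Lf - L0) / L0 * 100
= (312.4 - 42.8) / 42.8 * 100
= 269.6 / 42.8 * 100
= 629.9%

629.9%


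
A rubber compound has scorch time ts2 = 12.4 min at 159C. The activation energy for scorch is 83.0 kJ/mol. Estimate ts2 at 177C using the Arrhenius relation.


Convert temperatures: T1 = 159 + 273.15 = 432.15 K, T2 = 177 + 273.15 = 450.15 K
ts2_new = 12.4 * exp(83000 / 8.314 * (1/450.15 - 1/432.15))
1/T2 - 1/T1 = -9.2530e-05
ts2_new = 4.92 min

4.92 min


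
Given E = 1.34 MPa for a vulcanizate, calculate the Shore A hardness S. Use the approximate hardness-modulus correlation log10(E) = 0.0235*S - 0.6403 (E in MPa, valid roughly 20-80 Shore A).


log10(E) = 0.0235*S - 0.6403  =>  S = (log10(E) + 0.6403) / 0.0235
log10(1.34) = 0.127105
S = (0.127105 + 0.6403) / 0.0235 = 0.767405 / 0.0235
S = 32.7

Shore A = 32.7


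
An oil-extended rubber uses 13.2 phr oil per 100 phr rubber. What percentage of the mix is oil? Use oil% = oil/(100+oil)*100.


Oil % = oil / (100 + oil) * 100
= 13.2 / (100 + 13.2) * 100
= 13.2 / 113.2 * 100
= 11.66%

11.66%


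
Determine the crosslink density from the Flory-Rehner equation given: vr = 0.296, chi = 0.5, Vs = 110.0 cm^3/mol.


ln(1 - vr) = ln(1 - 0.296) = -0.3510
Numerator = -((-0.3510) + 0.296 + 0.5 * 0.296^2) = 0.0112
Denominator = 110.0 * (0.296^(1/3) - 0.296/2) = 57.0289
nu = 0.0112 / 57.0289 = 1.9585e-04 mol/cm^3

1.9585e-04 mol/cm^3


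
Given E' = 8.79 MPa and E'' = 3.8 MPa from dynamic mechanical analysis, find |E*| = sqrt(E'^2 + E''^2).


|E*| = sqrt(E'^2 + E''^2)
= sqrt(8.79^2 + 3.8^2)
= sqrt(77.2641 + 14.4400)
= 9.576 MPa

9.576 MPa


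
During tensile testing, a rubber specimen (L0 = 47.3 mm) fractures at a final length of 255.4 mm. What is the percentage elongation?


Elongation = (Lf - L0) / L0 * 100
= (255.4 - 47.3) / 47.3 * 100
= 208.1 / 47.3 * 100
= 440.0%

440.0%


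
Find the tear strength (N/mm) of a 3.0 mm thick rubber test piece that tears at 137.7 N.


Tear strength = force / thickness
= 137.7 / 3.0
= 45.9 N/mm

45.9 N/mm


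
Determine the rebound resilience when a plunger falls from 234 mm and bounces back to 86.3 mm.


Resilience = h_rebound / h_drop * 100
= 86.3 / 234 * 100
= 36.9%

36.9%


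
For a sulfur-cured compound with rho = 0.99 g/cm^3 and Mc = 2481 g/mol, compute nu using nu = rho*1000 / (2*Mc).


nu = rho * 1000 / (2 * Mc)
nu = 0.99 * 1000 / (2 * 2481)
nu = 990.0 / 4962
nu = 0.1995 mol/L

0.1995 mol/L


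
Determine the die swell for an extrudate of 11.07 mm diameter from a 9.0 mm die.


Die swell ratio = D_extrudate / D_die
= 11.07 / 9.0
= 1.23

Die swell = 1.23


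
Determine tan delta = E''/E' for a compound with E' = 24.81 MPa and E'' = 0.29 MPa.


tan delta = E'' / E'
= 0.29 / 24.81
= 0.0117

tan delta = 0.0117


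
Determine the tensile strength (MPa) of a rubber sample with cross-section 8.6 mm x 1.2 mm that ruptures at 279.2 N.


Area = width * thickness = 8.6 * 1.2 = 10.32 mm^2
TS = force / area = 279.2 / 10.32 = 27.05 MPa

27.05 MPa


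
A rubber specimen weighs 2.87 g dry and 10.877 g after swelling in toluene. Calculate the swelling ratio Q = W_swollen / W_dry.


Q = W_swollen / W_dry
Q = 10.877 / 2.87
Q = 3.79

Q = 3.79


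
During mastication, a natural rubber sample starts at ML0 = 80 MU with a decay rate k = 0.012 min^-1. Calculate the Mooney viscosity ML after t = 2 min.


ML = ML0 * exp(-k * t)
ML = 80 * exp(-0.012 * 2)
ML = 80 * 0.9763
ML = 78.1 MU

78.1 MU


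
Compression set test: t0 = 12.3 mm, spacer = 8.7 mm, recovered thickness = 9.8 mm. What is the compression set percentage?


CS = (t0 - recovered) / (t0 - ts) * 100
= (12.3 - 9.8) / (12.3 - 8.7) * 100
= 2.5 / 3.6 * 100
= 69.4%

69.4%


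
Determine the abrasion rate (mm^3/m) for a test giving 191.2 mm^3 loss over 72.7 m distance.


Rate = volume_loss / distance
= 191.2 / 72.7
= 2.63 mm^3/m

2.63 mm^3/m


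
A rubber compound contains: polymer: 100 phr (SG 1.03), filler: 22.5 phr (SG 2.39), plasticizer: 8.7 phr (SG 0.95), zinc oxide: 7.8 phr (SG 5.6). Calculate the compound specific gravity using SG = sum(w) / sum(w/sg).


Sum of weights = 139.0
Volume contributions:
  polymer: 100/1.03 = 97.0874
  filler: 22.5/2.39 = 9.4142
  plasticizer: 8.7/0.95 = 9.1579
  zinc oxide: 7.8/5.6 = 1.3929
Sum of volumes = 117.0524
SG = 139.0 / 117.0524 = 1.188

SG = 1.188


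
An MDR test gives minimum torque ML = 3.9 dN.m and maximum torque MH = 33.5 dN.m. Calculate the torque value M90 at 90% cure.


M90 = ML + 0.9 * (MH - ML)
M90 = 3.9 + 0.9 * (33.5 - 3.9)
M90 = 3.9 + 0.9 * 29.6
M90 = 30.54 dN.m

30.54 dN.m


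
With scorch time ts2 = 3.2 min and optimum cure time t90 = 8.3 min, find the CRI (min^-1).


CRI = 100 / (t90 - ts2)
= 100 / (8.3 - 3.2)
= 100 / 5.1
= 19.61 min^-1

19.61 min^-1


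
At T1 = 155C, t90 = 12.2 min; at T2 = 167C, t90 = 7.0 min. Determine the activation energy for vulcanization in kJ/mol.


T1 = 428.15 K, T2 = 440.15 K
1/T1 - 1/T2 = 6.3677e-05
ln(t1/t2) = ln(12.2/7.0) = 0.5555
Ea = 8.314 * 0.5555 / 6.3677e-05 = 72532.0019 J/mol
Ea = 72.53 kJ/mol

72.53 kJ/mol


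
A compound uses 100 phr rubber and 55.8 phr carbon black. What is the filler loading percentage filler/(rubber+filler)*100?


Filler % = filler / (rubber + filler) * 100
= 55.8 / (100 + 55.8) * 100
= 55.8 / 155.8 * 100
= 35.82%

35.82%


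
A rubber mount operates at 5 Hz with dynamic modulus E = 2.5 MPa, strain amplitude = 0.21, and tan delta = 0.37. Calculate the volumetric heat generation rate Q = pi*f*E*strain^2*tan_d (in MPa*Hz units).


Q = pi * f * E * strain^2 * tan_d
= pi * 5 * 2.5 * 0.21^2 * 0.37
= pi * 5 * 2.5 * 0.0441 * 0.37
= 0.6408

Q = 0.6408


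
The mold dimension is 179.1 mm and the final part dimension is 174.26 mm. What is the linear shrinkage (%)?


Shrinkage = (mold - part) / mold * 100
= (179.1 - 174.26) / 179.1 * 100
= 4.84 / 179.1 * 100
= 2.7%

2.7%


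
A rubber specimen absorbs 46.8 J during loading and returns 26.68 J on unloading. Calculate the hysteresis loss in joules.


Hysteresis loss = loading - unloading
= 46.8 - 26.68
= 20.12 J

20.12 J


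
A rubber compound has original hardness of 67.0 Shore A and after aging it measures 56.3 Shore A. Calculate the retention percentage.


Retention = aged / original * 100
= 56.3 / 67.0 * 100
= 84.0%

84.0%


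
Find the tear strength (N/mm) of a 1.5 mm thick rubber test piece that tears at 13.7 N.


Tear strength = force / thickness
= 13.7 / 1.5
= 9.13 N/mm

9.13 N/mm


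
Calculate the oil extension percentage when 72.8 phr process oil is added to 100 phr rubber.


Oil % = oil / (100 + oil) * 100
= 72.8 / (100 + 72.8) * 100
= 72.8 / 172.8 * 100
= 42.13%

42.13%


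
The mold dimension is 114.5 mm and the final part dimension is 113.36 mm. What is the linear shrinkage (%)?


Shrinkage = (mold - part) / mold * 100
= (114.5 - 113.36) / 114.5 * 100
= 1.14 / 114.5 * 100
= 1.0%

1.0%


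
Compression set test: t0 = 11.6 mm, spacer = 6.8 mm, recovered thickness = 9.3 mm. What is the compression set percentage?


CS = (t0 - recovered) / (t0 - ts) * 100
= (11.6 - 9.3) / (11.6 - 6.8) * 100
= 2.3 / 4.8 * 100
= 47.9%

47.9%


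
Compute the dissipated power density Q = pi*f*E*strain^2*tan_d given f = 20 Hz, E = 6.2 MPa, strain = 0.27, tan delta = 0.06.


Q = pi * f * E * strain^2 * tan_d
= pi * 20 * 6.2 * 0.27^2 * 0.06
= pi * 20 * 6.2 * 0.0729 * 0.06
= 1.7039

Q = 1.7039


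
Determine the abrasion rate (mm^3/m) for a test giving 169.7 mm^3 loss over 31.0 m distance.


Rate = volume_loss / distance
= 169.7 / 31.0
= 5.474 mm^3/m

5.474 mm^3/m


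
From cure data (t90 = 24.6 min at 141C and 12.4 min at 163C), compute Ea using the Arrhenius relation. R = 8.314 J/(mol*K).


T1 = 414.15 K, T2 = 436.15 K
1/T1 - 1/T2 = 1.2179e-04
ln(t1/t2) = ln(24.6/12.4) = 0.6850
Ea = 8.314 * 0.6850 / 1.2179e-04 = 46763.0828 J/mol
Ea = 46.76 kJ/mol

46.76 kJ/mol


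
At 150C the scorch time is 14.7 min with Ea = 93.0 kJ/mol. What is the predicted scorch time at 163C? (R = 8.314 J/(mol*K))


Convert temperatures: T1 = 150 + 273.15 = 423.15 K, T2 = 163 + 273.15 = 436.15 K
ts2_new = 14.7 * exp(93000 / 8.314 * (1/436.15 - 1/423.15))
1/T2 - 1/T1 = -7.0439e-05
ts2_new = 6.69 min

6.69 min


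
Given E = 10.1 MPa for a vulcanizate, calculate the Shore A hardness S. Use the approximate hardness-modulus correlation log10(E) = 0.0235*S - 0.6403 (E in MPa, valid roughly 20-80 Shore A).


log10(E) = 0.0235*S - 0.6403  =>  S = (log10(E) + 0.6403) / 0.0235
log10(10.1) = 1.004321
S = (1.004321 + 0.6403) / 0.0235 = 1.644621 / 0.0235
S = 70.0

Shore A = 70.0


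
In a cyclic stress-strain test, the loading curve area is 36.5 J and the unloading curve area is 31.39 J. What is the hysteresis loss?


Hysteresis loss = loading - unloading
= 36.5 - 31.39
= 5.11 J

5.11 J


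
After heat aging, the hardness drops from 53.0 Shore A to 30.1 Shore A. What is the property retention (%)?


Retention = aged / original * 100
= 30.1 / 53.0 * 100
= 56.8%

56.8%


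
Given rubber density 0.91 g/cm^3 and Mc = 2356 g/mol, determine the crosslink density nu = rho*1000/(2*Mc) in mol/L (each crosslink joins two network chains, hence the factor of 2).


nu = rho * 1000 / (2 * Mc)
nu = 0.91 * 1000 / (2 * 2356)
nu = 910.0 / 4712
nu = 0.1931 mol/L

0.1931 mol/L


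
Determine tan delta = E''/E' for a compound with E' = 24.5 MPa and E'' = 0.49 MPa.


tan delta = E'' / E'
= 0.49 / 24.5
= 0.02

tan delta = 0.02


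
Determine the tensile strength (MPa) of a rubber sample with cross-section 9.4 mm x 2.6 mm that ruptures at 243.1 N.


Area = width * thickness = 9.4 * 2.6 = 24.44 mm^2
TS = force / area = 243.1 / 24.44 = 9.95 MPa

9.95 MPa


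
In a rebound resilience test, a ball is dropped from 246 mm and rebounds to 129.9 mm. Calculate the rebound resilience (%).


Resilience = h_rebound / h_drop * 100
= 129.9 / 246 * 100
= 52.8%

52.8%


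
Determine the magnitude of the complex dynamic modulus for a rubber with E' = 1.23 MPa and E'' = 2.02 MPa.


|E*| = sqrt(E'^2 + E''^2)
= sqrt(1.23^2 + 2.02^2)
= sqrt(1.5129 + 4.0804)
= 2.365 MPa

2.365 MPa


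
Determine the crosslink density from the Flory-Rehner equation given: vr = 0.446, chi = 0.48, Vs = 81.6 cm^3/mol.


ln(1 - vr) = ln(1 - 0.446) = -0.5906
Numerator = -((-0.5906) + 0.446 + 0.48 * 0.446^2) = 0.0491
Denominator = 81.6 * (0.446^(1/3) - 0.446/2) = 44.1482
nu = 0.0491 / 44.1482 = 0.0011 mol/cm^3

0.0011 mol/cm^3


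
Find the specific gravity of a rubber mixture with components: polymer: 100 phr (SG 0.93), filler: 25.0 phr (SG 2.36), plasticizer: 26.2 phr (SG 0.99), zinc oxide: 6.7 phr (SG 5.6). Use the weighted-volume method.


Sum of weights = 157.9
Volume contributions:
  polymer: 100/0.93 = 107.5269
  filler: 25.0/2.36 = 10.5932
  plasticizer: 26.2/0.99 = 26.4646
  zinc oxide: 6.7/5.6 = 1.1964
Sum of volumes = 145.7812
SG = 157.9 / 145.7812 = 1.083

SG = 1.083


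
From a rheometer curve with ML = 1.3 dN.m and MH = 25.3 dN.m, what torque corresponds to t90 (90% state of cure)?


M90 = ML + 0.9 * (MH - ML)
M90 = 1.3 + 0.9 * (25.3 - 1.3)
M90 = 1.3 + 0.9 * 24.0
M90 = 22.9 dN.m

22.9 dN.m


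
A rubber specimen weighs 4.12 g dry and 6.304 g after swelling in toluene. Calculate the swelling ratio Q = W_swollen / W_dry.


Q = W_swollen / W_dry
Q = 6.304 / 4.12
Q = 1.53

Q = 1.53


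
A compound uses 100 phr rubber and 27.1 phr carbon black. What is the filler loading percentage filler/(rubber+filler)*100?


Filler % = filler / (rubber + filler) * 100
= 27.1 / (100 + 27.1) * 100
= 27.1 / 127.1 * 100
= 21.32%

21.32%
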